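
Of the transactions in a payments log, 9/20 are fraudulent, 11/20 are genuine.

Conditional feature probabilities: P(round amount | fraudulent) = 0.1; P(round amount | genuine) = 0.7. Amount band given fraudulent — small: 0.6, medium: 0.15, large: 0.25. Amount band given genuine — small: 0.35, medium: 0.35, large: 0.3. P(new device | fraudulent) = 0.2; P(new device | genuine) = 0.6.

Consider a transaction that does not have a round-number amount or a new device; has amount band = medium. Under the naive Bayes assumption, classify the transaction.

fraudulent

fraudulent: 0.45 × (1−0.1) × 0.15 × (1−0.2) = 0.0486
genuine: 0.55 × (1−0.7) × 0.35 × (1−0.6) = 0.0231
Highest score → fraudulent.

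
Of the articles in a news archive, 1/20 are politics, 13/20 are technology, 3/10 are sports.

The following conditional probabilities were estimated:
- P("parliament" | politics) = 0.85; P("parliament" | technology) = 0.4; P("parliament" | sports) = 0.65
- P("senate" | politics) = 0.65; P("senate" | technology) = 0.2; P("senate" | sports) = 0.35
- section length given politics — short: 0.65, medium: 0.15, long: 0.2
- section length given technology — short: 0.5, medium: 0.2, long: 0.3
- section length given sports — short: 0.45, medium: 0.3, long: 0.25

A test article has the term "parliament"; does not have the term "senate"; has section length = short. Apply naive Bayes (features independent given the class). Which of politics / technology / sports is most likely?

politics: 0.05 × 0.85 × (1−0.65) × 0.65 = 0.00966875
technology: 0.65 × 0.4 × (1−0.2) × 0.5 = 0.104
sports: 0.3 × 0.65 × (1−0.35) × 0.45 = 0.0570375
Highest score → technology.

technology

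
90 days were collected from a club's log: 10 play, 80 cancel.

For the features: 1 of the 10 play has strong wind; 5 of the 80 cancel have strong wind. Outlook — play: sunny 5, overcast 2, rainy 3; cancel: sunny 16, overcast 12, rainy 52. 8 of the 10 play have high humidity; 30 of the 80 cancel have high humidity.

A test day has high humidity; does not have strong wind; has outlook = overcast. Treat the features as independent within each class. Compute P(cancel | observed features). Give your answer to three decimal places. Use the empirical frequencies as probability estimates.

0.746

play: (10/90) × (9/10) × (2/10) × (8/10) = 0.016
cancel: (80/90) × (75/80) × (12/80) × (30/80) = 0.046875
P(cancel | x) = 0.046875 / 0.062875 ≈ 0.746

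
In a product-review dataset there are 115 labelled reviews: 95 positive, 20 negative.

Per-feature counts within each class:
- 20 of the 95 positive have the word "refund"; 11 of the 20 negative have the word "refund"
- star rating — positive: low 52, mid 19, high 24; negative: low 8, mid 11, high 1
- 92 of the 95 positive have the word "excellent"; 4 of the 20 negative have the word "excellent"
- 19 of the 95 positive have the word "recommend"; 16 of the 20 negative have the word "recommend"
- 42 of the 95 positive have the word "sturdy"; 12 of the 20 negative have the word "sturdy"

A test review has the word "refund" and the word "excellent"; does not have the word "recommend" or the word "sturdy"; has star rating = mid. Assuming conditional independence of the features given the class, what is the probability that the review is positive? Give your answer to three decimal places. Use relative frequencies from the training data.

0.947

positive: (95/115) × (20/95) × (19/95) × (92/95) × (76/95) × (53/95) ≈ 0.0150338
negative: (20/115) × (11/20) × (11/20) × (4/20) × (4/20) × (8/20) ≈ 0.000841739
P(positive | x) = 0.0150338 / 0.015875539 ≈ 0.947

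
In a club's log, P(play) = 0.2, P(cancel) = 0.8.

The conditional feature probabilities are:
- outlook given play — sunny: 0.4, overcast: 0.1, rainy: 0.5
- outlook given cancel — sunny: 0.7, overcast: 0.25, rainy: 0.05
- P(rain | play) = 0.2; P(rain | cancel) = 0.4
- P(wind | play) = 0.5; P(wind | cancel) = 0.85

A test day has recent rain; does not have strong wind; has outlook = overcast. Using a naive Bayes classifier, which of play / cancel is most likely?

play: 0.2 × 0.1 × 0.2 × (1−0.5) = 0.002
cancel: 0.8 × 0.25 × 0.4 × (1−0.85) = 0.012
Highest score → cancel.

cancel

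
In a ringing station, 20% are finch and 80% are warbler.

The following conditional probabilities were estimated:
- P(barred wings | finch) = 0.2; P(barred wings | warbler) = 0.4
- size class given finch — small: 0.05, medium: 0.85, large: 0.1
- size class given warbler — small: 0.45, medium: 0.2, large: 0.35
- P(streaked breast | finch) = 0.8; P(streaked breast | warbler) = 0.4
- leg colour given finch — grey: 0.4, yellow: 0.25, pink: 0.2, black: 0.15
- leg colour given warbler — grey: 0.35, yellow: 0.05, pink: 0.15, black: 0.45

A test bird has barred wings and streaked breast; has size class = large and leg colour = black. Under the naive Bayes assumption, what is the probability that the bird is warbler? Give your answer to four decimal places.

0.9767

finch: 0.2 × 0.2 × 0.1 × 0.8 × 0.15 = 0.00048
warbler: 0.8 × 0.4 × 0.35 × 0.4 × 0.45 = 0.02016
P(warbler | x) = 0.02016 / 0.02064 ≈ 0.9767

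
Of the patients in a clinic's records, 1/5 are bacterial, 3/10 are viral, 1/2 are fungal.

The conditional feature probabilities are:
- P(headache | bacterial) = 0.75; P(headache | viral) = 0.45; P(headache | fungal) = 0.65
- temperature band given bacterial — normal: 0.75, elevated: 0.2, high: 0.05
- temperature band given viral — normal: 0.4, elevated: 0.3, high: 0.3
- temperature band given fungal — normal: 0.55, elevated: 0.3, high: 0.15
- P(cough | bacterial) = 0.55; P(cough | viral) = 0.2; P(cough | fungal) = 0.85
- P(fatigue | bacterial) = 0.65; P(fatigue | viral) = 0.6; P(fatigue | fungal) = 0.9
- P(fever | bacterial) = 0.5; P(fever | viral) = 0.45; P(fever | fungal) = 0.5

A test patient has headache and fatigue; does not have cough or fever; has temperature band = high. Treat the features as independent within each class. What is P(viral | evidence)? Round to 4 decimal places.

bacterial: 0.2 × 0.75 × 0.05 × (1−0.55) × 0.65 × (1−0.5) = 0.001096875
viral: 0.3 × 0.45 × 0.3 × (1−0.2) × 0.6 × (1−0.45) = 0.010692
fungal: 0.5 × 0.65 × 0.15 × (1−0.85) × 0.9 × (1−0.5) = 0.003290625
P(viral | x) = 0.010692 / 0.0150795 ≈ 0.7090

0.7090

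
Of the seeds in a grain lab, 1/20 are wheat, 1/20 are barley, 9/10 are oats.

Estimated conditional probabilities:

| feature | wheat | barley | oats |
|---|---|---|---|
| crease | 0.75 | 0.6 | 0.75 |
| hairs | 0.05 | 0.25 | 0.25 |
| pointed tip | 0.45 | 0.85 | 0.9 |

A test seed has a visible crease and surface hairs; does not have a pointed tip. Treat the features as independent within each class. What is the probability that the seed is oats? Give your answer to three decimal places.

0.887

wheat: 0.05 × 0.75 × 0.05 × (1−0.45) = 0.00103125
barley: 0.05 × 0.6 × 0.25 × (1−0.85) = 0.001125
oats: 0.9 × 0.75 × 0.25 × (1−0.9) = 0.016875
P(oats | x) = 0.016875 / 0.01903125 ≈ 0.887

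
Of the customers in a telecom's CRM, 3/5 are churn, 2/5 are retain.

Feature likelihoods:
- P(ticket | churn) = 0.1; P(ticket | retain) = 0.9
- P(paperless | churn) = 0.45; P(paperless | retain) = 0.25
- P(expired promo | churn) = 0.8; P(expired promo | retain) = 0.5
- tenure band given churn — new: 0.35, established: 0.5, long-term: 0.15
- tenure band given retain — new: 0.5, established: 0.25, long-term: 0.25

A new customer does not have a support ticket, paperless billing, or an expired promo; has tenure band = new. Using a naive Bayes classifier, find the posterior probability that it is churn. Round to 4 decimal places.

0.7349

churn: 0.6 × (1−0.1) × (1−0.45) × (1−0.8) × 0.35 = 0.02079
retain: 0.4 × (1−0.9) × (1−0.25) × (1−0.5) × 0.5 = 0.0075
P(churn | x) = 0.02079 / 0.02829 ≈ 0.7349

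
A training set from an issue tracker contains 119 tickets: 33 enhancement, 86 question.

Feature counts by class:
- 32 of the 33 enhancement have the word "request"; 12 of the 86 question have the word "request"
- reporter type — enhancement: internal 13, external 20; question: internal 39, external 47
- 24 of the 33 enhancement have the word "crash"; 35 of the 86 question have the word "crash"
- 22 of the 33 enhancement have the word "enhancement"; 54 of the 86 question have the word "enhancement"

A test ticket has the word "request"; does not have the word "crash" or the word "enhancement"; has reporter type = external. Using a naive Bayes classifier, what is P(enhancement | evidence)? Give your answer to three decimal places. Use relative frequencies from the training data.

0.549

enhancement: (33/119) × (32/33) × (20/33) × (9/33) × (11/33) ≈ 0.0148158
question: (86/119) × (12/86) × (47/86) × (51/86) × (32/86) ≈ 0.0121607
P(enhancement | x) = 0.0148158 / 0.0269765 ≈ 0.549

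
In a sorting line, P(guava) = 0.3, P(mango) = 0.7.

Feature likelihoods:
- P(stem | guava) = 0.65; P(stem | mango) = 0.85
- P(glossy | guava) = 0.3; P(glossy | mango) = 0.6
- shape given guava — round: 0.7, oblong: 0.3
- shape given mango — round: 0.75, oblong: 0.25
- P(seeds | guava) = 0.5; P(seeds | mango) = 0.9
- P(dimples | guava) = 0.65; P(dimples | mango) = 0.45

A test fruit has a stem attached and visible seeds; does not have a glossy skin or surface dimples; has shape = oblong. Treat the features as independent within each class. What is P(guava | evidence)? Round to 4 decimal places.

0.1957

guava: 0.3 × 0.65 × (1−0.3) × 0.3 × 0.5 × (1−0.65) = 0.00716625
mango: 0.7 × 0.85 × (1−0.6) × 0.25 × 0.9 × (1−0.45) = 0.0294525
P(guava | x) = 0.00716625 / 0.03661875 ≈ 0.1957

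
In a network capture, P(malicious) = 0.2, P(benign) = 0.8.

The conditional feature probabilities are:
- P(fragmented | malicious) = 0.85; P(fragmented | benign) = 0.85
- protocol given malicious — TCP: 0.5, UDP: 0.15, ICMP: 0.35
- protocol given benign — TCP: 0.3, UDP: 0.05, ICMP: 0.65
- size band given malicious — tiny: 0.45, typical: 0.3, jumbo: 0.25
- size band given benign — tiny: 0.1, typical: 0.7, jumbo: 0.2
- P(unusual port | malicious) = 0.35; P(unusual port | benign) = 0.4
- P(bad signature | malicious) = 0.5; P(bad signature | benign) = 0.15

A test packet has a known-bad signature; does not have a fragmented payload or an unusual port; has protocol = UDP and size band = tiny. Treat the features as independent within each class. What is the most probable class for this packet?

malicious

malicious: 0.2 × (1−0.85) × 0.15 × 0.45 × (1−0.35) × 0.5 = 0.000658125
benign: 0.8 × (1−0.85) × 0.05 × 0.1 × (1−0.4) × 0.15 = 0.000054
Highest score → malicious.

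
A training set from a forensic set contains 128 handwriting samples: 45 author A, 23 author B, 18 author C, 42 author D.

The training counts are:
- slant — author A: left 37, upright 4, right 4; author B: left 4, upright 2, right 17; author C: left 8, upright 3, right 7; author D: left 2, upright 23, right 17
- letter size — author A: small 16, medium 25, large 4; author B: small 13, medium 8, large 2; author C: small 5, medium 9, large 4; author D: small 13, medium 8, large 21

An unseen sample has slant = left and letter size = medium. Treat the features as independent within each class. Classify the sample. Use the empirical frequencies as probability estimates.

author A: (45/128) × (37/45) × (25/45) ≈ 0.16059
author B: (23/128) × (4/23) × (8/23) ≈ 0.0108696
author C: (18/128) × (8/18) × (9/18) = 0.03125
author D: (42/128) × (2/42) × (8/42) ≈ 0.00297619
Highest score → author A.

author A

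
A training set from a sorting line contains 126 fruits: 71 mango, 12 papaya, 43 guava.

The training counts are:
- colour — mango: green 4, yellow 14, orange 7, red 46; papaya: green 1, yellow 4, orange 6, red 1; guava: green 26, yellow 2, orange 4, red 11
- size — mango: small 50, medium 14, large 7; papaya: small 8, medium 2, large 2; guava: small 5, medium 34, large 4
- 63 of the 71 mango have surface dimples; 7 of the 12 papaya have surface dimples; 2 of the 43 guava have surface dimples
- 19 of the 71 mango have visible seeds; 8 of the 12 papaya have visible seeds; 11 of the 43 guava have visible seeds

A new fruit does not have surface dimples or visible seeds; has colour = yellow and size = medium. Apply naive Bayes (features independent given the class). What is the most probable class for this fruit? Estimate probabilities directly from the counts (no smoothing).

mango: (71/126) × (14/71) × (14/71) × (8/71) × (52/71) ≈ 0.00180802
papaya: (12/126) × (4/12) × (2/12) × (5/12) × (4/12) ≈ 0.000734862
guava: (43/126) × (2/43) × (34/43) × (41/43) × (32/43) ≈ 0.00890567
Highest score → guava.

guava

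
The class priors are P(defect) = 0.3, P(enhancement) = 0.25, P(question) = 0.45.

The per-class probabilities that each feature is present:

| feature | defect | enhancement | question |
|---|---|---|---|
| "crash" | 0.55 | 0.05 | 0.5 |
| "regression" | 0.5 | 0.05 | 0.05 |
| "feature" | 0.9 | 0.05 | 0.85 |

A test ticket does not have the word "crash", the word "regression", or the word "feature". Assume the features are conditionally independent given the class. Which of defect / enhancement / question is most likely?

enhancement

defect: 0.3 × (1−0.55) × (1−0.5) × (1−0.9) = 0.00675
enhancement: 0.25 × (1−0.05) × (1−0.05) × (1−0.05) = 0.21434375
question: 0.45 × (1−0.5) × (1−0.05) × (1−0.85) = 0.0320625
Highest score → enhancement.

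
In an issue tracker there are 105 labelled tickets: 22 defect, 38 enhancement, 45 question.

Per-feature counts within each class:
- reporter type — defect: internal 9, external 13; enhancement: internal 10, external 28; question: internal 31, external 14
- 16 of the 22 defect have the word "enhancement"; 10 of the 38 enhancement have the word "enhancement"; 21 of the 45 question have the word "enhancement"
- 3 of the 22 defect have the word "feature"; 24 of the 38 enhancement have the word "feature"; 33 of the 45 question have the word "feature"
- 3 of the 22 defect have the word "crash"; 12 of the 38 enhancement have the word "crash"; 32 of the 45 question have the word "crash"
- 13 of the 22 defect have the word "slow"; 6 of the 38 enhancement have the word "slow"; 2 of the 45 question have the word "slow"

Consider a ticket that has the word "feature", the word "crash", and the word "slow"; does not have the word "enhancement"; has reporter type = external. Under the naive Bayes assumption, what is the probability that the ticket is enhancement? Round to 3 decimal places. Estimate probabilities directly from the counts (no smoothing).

0.754

defect: (22/105) × (13/22) × (6/22) × (3/22) × (3/22) × (13/22) ≈ 0.000371023
enhancement: (38/105) × (28/38) × (28/38) × (24/38) × (12/38) × (6/38) ≈ 0.0061878
question: (45/105) × (14/45) × (24/45) × (33/45) × (32/45) × (2/45) ≈ 0.00164814
P(enhancement | x) = 0.0061878 / 0.008206963 ≈ 0.754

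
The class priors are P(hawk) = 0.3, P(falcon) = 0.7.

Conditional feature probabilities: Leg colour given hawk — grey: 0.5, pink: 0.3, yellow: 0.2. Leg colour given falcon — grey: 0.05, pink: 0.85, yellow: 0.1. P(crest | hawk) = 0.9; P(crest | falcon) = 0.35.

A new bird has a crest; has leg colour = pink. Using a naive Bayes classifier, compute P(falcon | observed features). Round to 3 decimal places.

0.720

hawk: 0.3 × 0.3 × 0.9 = 0.081
falcon: 0.7 × 0.85 × 0.35 = 0.20825
P(falcon | x) = 0.20825 / 0.28925 ≈ 0.720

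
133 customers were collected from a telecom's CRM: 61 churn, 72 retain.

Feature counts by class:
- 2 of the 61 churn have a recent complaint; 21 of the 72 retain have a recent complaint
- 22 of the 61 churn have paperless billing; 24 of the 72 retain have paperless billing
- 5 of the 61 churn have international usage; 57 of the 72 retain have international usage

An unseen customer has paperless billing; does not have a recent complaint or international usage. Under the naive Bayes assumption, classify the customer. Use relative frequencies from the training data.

churn: (61/133) × (59/61) × (22/61) × (56/61) ≈ 0.146876
retain: (72/133) × (51/72) × (24/72) × (15/72) ≈ 0.0266291
Highest score → churn.

churn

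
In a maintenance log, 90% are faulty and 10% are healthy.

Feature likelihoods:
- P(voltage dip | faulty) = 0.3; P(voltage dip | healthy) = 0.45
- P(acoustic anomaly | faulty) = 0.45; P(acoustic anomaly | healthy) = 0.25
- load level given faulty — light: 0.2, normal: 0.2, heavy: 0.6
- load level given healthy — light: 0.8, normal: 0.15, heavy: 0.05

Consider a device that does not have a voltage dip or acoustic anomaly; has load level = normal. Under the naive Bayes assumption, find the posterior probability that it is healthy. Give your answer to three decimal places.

faulty: 0.9 × (1−0.3) × (1−0.45) × 0.2 = 0.0693
healthy: 0.1 × (1−0.45) × (1−0.25) × 0.15 = 0.0061875
P(healthy | x) = 0.0061875 / 0.0754875 ≈ 0.082

0.082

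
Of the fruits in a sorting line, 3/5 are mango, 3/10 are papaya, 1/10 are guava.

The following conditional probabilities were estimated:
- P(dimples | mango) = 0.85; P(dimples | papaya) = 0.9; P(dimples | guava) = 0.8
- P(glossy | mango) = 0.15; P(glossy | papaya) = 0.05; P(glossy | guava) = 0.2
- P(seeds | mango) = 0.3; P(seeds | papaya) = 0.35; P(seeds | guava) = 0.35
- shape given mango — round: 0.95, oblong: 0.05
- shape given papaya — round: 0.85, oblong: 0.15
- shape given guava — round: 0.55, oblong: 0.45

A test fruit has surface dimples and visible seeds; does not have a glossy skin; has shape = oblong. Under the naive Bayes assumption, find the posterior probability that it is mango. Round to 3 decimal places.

mango: 0.6 × 0.85 × (1−0.15) × 0.3 × 0.05 = 0.0065025
papaya: 0.3 × 0.9 × (1−0.05) × 0.35 × 0.15 = 0.01346625
guava: 0.1 × 0.8 × (1−0.2) × 0.35 × 0.45 = 0.01008
P(mango | x) = 0.0065025 / 0.03004875 ≈ 0.216

0.216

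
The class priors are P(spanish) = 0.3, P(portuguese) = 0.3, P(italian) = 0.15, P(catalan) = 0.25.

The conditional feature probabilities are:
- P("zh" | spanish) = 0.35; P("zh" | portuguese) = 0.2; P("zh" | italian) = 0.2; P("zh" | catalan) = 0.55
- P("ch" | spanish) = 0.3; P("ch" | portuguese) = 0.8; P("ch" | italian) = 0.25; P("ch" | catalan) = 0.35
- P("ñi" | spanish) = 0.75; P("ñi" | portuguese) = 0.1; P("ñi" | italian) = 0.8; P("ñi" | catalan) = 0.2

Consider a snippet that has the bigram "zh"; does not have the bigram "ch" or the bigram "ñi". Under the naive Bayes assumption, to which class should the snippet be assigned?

spanish: 0.3 × 0.35 × (1−0.3) × (1−0.75) = 0.018375
portuguese: 0.3 × 0.2 × (1−0.8) × (1−0.1) = 0.0108
italian: 0.15 × 0.2 × (1−0.25) × (1−0.8) = 0.0045
catalan: 0.25 × 0.55 × (1−0.35) × (1−0.2) = 0.0715
Highest score → catalan.

catalan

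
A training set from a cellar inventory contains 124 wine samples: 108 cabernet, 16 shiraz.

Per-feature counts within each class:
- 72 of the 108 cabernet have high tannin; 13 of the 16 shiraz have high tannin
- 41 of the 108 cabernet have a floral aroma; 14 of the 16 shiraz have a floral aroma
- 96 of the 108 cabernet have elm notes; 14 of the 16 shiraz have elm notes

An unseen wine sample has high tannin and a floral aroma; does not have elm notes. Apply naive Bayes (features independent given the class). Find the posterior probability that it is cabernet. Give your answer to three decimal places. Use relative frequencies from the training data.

cabernet: (108/124) × (72/108) × (41/108) × (12/108) ≈ 0.0244922
shiraz: (16/124) × (13/16) × (14/16) × (2/16) ≈ 0.0114667
P(cabernet | x) = 0.0244922 / 0.0359589 ≈ 0.681

0.681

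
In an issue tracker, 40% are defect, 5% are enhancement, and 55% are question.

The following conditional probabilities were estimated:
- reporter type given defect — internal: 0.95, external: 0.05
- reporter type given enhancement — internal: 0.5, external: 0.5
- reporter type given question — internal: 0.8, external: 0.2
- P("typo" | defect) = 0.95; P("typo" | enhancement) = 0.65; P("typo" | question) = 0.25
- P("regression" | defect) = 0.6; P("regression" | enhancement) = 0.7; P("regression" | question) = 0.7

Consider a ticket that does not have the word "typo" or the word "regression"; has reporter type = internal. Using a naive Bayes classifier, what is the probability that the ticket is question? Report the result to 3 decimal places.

defect: 0.4 × 0.95 × (1−0.95) × (1−0.6) = 0.0076
enhancement: 0.05 × 0.5 × (1−0.65) × (1−0.7) = 0.002625
question: 0.55 × 0.8 × (1−0.25) × (1−0.7) = 0.099
P(question | x) = 0.099 / 0.109225 ≈ 0.906

0.906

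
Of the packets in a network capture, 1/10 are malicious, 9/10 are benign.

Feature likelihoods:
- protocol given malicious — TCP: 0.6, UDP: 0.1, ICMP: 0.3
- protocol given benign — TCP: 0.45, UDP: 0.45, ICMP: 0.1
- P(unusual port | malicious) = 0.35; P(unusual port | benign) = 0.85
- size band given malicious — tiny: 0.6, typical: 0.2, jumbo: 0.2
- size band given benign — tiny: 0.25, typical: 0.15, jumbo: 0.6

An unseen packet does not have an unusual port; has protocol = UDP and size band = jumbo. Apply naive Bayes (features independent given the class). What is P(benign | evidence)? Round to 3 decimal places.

0.966

malicious: 0.1 × 0.1 × (1−0.35) × 0.2 = 0.0013
benign: 0.9 × 0.45 × (1−0.85) × 0.6 = 0.03645
P(benign | x) = 0.03645 / 0.03775 ≈ 0.966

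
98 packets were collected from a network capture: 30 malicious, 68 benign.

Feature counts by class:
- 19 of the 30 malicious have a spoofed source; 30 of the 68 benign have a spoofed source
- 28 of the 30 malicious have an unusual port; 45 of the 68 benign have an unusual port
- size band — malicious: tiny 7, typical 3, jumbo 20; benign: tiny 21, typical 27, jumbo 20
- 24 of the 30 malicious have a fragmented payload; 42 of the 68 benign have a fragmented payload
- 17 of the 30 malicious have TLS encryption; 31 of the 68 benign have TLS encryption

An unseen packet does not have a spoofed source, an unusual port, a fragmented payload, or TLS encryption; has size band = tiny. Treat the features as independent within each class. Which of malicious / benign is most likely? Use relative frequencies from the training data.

malicious: (30/98) × (11/30) × (2/30) × (7/30) × (6/30) × (13/30) ≈ 0.000151323
benign: (68/98) × (38/68) × (23/68) × (21/68) × (26/68) × (37/68) ≈ 0.00842644
Highest score → benign.

benign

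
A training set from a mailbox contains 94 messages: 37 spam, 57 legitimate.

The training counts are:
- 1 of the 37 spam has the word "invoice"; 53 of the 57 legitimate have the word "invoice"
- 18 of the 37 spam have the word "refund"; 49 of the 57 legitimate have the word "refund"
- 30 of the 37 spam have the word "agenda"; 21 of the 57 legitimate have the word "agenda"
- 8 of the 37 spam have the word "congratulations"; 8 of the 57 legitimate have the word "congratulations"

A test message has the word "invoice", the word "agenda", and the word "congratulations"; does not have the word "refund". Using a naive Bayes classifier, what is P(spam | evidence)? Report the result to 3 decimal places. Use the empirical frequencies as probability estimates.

0.190

spam: (37/94) × (1/37) × (19/37) × (30/37) × (8/37) ≈ 0.000957705
legitimate: (57/94) × (53/57) × (8/57) × (21/57) × (8/57) ≈ 0.00409188
P(spam | x) = 0.000957705 / 0.005049585 ≈ 0.190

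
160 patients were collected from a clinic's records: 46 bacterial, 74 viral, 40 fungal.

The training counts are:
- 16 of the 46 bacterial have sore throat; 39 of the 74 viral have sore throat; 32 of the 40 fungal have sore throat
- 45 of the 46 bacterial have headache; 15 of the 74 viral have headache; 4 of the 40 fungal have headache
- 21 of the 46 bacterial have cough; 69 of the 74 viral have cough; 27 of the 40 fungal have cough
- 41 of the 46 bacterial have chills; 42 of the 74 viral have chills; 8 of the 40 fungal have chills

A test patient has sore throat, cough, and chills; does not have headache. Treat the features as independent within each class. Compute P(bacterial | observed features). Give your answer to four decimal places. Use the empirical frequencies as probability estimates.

0.0069

bacterial: (46/160) × (16/46) × (1/46) × (21/46) × (41/46) ≈ 0.000884565
viral: (74/160) × (39/74) × (59/74) × (69/74) × (42/74) ≈ 0.102849
fungal: (40/160) × (32/40) × (36/40) × (27/40) × (8/40) = 0.0243
P(bacterial | x) = 0.000884565 / 0.128033565 ≈ 0.0069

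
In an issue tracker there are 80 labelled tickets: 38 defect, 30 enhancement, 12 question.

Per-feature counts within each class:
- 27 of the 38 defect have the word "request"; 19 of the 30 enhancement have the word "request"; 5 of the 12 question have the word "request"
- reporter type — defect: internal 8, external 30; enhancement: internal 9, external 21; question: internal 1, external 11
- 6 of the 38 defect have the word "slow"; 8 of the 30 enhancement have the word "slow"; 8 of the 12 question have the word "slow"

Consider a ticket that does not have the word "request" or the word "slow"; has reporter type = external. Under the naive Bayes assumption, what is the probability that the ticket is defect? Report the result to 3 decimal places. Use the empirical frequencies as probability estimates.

defect: (38/80) × (11/38) × (30/38) × (32/38) ≈ 0.0914127
enhancement: (30/80) × (11/30) × (21/30) × (22/30) ≈ 0.0705833
question: (12/80) × (7/12) × (11/12) × (4/12) ≈ 0.0267361
P(defect | x) = 0.0914127 / 0.1887321 ≈ 0.484

0.484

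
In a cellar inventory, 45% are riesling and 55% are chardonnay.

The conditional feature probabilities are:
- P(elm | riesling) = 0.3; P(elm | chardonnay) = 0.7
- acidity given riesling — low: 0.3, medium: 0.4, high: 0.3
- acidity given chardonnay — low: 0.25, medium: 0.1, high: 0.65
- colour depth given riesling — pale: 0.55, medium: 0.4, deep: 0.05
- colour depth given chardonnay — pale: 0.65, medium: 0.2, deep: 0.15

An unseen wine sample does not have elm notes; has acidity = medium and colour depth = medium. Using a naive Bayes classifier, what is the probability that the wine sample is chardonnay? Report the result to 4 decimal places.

0.0615

riesling: 0.45 × (1−0.3) × 0.4 × 0.4 = 0.0504
chardonnay: 0.55 × (1−0.7) × 0.1 × 0.2 = 0.0033
P(chardonnay | x) = 0.0033 / 0.0537 ≈ 0.0615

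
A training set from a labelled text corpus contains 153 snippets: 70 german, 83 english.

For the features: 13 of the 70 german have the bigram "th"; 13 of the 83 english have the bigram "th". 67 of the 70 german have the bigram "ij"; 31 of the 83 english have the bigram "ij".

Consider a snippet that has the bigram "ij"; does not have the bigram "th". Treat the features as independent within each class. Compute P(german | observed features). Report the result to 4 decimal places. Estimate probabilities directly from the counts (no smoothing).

german: (70/153) × (57/70) × (67/70) ≈ 0.356583
english: (83/153) × (70/83) × (31/83) ≈ 0.17088
P(german | x) = 0.356583 / 0.527463 ≈ 0.6760

0.6760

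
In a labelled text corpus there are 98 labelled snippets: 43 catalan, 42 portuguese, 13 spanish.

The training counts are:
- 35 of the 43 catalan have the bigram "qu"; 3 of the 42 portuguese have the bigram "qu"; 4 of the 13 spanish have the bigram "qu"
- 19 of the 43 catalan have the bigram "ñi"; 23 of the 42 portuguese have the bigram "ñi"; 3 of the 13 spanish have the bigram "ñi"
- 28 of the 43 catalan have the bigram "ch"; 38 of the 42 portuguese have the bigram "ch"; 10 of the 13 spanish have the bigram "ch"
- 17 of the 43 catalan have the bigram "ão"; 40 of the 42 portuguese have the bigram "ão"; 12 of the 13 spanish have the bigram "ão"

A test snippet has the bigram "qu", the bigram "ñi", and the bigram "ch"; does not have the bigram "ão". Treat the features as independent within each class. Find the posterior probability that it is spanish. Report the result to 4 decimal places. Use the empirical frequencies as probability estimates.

catalan: (43/98) × (35/43) × (19/43) × (28/43) × (26/43) ≈ 0.0621329
portuguese: (42/98) × (3/42) × (23/42) × (38/42) × (2/42) ≈ 0.000722252
spanish: (13/98) × (4/13) × (3/13) × (10/13) × (1/13) ≈ 0.000557346
P(spanish | x) = 0.000557346 / 0.063412498 ≈ 0.0088

0.0088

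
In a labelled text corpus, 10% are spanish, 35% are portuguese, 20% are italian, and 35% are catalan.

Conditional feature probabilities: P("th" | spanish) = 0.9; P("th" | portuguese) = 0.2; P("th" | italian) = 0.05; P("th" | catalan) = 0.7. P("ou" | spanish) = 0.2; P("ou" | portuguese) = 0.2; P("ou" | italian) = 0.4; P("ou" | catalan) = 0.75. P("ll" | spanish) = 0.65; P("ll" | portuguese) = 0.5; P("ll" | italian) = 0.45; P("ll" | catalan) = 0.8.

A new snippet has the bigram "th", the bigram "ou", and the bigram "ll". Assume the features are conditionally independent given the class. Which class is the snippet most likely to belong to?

spanish: 0.1 × 0.9 × 0.2 × 0.65 = 0.0117
portuguese: 0.35 × 0.2 × 0.2 × 0.5 = 0.007
italian: 0.2 × 0.05 × 0.4 × 0.45 = 0.0018
catalan: 0.35 × 0.7 × 0.75 × 0.8 = 0.147
Highest score → catalan.

catalan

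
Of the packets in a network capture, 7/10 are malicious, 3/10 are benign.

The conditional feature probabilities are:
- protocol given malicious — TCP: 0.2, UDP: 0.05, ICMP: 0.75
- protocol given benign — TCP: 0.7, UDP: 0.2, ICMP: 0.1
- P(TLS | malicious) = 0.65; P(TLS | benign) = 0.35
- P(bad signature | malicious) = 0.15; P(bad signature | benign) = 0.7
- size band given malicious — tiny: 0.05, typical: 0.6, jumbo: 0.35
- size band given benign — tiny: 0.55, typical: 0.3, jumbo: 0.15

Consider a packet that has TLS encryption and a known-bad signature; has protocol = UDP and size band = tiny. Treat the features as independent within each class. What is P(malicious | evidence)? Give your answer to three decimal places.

malicious: 0.7 × 0.05 × 0.65 × 0.15 × 0.05 = 0.000170625
benign: 0.3 × 0.2 × 0.35 × 0.7 × 0.55 = 0.008085
P(malicious | x) = 0.000170625 / 0.008255625 ≈ 0.021

0.021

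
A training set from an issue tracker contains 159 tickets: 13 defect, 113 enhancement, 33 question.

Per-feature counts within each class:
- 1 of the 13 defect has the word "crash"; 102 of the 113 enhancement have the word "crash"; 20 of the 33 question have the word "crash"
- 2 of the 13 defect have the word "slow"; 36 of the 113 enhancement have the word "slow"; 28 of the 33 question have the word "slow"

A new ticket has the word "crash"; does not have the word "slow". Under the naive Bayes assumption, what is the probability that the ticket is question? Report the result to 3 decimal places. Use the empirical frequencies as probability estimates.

defect: (13/159) × (1/13) × (11/13) ≈ 0.00532172
enhancement: (113/159) × (102/113) × (77/113) ≈ 0.437135
question: (33/159) × (20/33) × (5/33) ≈ 0.0190585
P(question | x) = 0.0190585 / 0.46151522 ≈ 0.041

0.041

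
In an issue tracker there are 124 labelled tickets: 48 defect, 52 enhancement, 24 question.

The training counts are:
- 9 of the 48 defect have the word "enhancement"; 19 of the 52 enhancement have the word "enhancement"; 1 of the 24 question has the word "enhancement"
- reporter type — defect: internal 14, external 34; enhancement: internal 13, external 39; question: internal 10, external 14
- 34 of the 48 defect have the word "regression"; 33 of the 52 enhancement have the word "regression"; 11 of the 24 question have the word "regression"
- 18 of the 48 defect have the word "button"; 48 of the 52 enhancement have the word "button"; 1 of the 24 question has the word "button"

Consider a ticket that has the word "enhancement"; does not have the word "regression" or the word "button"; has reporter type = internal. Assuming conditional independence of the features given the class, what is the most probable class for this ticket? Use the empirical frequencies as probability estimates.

defect: (48/124) × (9/48) × (14/48) × (14/48) × (30/48) ≈ 0.003859
enhancement: (52/124) × (19/52) × (13/52) × (19/52) × (4/52) ≈ 0.00107666
question: (24/124) × (1/24) × (10/24) × (13/24) × (23/24) ≈ 0.00174428
Highest score → defect.

defect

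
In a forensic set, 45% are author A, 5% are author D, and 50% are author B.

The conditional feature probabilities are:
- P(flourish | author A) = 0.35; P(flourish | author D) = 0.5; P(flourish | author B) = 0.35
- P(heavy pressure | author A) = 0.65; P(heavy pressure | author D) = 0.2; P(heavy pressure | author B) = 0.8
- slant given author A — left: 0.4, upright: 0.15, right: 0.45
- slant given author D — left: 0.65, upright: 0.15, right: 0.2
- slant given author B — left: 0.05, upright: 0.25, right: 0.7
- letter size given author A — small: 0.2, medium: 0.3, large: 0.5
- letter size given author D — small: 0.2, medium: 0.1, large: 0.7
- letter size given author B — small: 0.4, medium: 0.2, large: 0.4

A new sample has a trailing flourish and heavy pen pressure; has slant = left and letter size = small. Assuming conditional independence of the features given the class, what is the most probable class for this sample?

author A

author A: 0.45 × 0.35 × 0.65 × 0.4 × 0.2 = 0.00819
author D: 0.05 × 0.5 × 0.2 × 0.65 × 0.2 = 0.00065
author B: 0.5 × 0.35 × 0.8 × 0.05 × 0.4 = 0.0028
Highest score → author A.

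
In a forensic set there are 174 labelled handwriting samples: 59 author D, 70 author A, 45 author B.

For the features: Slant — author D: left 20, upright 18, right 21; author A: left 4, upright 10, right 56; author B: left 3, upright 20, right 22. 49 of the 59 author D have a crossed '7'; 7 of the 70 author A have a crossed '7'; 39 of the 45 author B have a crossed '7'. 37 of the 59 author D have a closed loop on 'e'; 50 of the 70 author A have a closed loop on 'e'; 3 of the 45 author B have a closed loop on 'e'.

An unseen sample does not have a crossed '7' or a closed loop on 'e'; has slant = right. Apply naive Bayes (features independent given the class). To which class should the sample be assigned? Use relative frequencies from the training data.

author A

author D: (59/174) × (21/59) × (10/59) × (22/59) ≈ 0.00762761
author A: (70/174) × (56/70) × (63/70) × (20/70) ≈ 0.0827586
author B: (45/174) × (22/45) × (6/45) × (42/45) ≈ 0.0157344
Highest score → author A.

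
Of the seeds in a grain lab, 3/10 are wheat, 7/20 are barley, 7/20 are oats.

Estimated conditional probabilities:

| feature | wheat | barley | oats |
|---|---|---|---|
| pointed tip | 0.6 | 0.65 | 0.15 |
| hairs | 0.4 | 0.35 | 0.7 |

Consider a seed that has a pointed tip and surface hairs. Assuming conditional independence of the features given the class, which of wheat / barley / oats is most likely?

wheat: 0.3 × 0.6 × 0.4 = 0.072
barley: 0.35 × 0.65 × 0.35 = 0.079625
oats: 0.35 × 0.15 × 0.7 = 0.03675
Highest score → barley.

barley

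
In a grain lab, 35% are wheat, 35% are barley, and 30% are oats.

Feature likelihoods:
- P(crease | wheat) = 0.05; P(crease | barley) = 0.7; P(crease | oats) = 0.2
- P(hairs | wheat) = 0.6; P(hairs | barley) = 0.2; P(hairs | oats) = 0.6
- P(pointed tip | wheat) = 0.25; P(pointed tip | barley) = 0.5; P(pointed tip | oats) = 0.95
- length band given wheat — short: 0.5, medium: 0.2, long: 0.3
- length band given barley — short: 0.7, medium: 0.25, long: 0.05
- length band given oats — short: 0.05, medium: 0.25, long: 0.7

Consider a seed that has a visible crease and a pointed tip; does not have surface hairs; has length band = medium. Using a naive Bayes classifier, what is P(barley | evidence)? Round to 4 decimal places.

wheat: 0.35 × 0.05 × (1−0.6) × 0.25 × 0.2 = 0.00035
barley: 0.35 × 0.7 × (1−0.2) × 0.5 × 0.25 = 0.0245
oats: 0.3 × 0.2 × (1−0.6) × 0.95 × 0.25 = 0.0057
P(barley | x) = 0.0245 / 0.03055 ≈ 0.8020

0.8020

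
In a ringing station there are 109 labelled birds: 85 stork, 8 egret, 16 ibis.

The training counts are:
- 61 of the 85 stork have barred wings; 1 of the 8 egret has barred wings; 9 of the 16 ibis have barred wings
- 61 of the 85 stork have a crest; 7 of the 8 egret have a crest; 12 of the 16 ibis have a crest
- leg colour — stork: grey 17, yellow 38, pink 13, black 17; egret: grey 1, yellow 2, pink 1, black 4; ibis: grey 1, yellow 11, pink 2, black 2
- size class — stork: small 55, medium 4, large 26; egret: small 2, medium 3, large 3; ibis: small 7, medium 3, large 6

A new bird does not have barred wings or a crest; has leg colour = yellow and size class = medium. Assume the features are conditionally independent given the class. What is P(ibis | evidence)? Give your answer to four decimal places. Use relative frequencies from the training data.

0.5011

stork: (85/109) × (24/85) × (24/85) × (38/85) × (4/85) ≈ 0.00130792
egret: (8/109) × (7/8) × (1/8) × (2/8) × (3/8) ≈ 0.00075258
ibis: (16/109) × (7/16) × (4/16) × (11/16) × (3/16) ≈ 0.0020696
P(ibis | x) = 0.0020696 / 0.0041301 ≈ 0.5011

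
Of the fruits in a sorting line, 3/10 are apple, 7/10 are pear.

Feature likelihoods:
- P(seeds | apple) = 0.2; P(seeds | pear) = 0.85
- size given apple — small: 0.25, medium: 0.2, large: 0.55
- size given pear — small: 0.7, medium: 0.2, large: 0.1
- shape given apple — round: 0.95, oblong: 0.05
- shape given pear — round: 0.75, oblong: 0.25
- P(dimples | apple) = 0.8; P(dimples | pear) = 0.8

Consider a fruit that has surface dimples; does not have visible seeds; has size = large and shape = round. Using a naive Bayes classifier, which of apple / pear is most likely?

apple

apple: 0.3 × (1−0.2) × 0.55 × 0.95 × 0.8 = 0.10032
pear: 0.7 × (1−0.85) × 0.1 × 0.75 × 0.8 = 0.0063
Highest score → apple.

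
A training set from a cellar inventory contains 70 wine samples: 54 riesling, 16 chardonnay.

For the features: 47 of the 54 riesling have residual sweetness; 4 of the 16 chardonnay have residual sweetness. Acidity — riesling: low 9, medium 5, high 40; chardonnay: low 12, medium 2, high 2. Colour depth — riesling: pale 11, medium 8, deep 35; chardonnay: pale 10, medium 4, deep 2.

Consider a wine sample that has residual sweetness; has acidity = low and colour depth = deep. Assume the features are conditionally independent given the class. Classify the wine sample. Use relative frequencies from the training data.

riesling

riesling: (54/70) × (47/54) × (9/54) × (35/54) ≈ 0.0725309
chardonnay: (16/70) × (4/16) × (12/16) × (2/16) ≈ 0.00535714
Highest score → riesling.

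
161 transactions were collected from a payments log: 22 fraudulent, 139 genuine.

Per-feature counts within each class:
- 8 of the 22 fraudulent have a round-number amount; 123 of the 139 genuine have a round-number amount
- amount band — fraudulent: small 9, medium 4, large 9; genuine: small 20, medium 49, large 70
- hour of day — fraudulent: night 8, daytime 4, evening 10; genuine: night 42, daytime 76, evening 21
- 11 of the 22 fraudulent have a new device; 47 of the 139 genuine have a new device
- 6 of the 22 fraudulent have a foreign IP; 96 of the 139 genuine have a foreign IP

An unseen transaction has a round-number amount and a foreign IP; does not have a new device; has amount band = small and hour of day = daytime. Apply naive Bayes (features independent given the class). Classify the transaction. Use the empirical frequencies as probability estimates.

genuine

fraudulent: (22/161) × (8/22) × (9/22) × (4/22) × (11/22) × (6/22) ≈ 0.000503988
genuine: (139/161) × (123/139) × (20/139) × (76/139) × (92/139) × (96/139) ≈ 0.027474
Highest score → genuine.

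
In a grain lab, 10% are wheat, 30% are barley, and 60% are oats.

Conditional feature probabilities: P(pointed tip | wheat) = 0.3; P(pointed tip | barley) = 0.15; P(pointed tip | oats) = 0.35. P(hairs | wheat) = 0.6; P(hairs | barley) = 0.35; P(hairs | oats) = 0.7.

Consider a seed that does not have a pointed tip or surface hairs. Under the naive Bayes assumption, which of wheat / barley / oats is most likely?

barley

wheat: 0.1 × (1−0.3) × (1−0.6) = 0.028
barley: 0.3 × (1−0.15) × (1−0.35) = 0.16575
oats: 0.6 × (1−0.35) × (1−0.7) = 0.117
Highest score → barley.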